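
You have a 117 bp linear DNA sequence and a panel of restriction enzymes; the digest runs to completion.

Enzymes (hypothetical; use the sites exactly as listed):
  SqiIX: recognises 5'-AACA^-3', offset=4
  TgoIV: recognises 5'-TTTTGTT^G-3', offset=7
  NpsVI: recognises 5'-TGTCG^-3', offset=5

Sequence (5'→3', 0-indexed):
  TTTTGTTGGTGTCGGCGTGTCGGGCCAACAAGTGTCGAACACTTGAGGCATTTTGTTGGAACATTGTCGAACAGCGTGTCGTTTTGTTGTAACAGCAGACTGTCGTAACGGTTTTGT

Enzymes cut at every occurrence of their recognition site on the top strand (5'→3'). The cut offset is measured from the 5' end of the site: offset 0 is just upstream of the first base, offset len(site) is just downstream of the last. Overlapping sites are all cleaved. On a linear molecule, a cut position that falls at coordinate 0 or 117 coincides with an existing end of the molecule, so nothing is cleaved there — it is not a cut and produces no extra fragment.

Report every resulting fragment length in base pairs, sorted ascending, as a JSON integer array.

Per-enzyme occurrences:
  SqiIX (AACA, off=4): starts [26, 37, 59, 69, 90] → cuts [30, 41, 63, 73, 94]
  TgoIV (TTTTGTTG, off=7): starts [0, 50, 81] → cuts [7, 57, 88]
  NpsVI (TGTCG, off=5): starts [9, 17, 32, 64, 76, 100] → cuts [14, 22, 37, 69, 81, 105]

Pooled cuts: [7, 14, 22, 30, 37, 41, 57, 63, 69, 73, 81, 88, 94, 105]

Fragments:
  [0,7): 7 bp
  [7,14): 7 bp
  [14,22): 8 bp
  [22,30): 8 bp
  [30,37): 7 bp
  [37,41): 4 bp
  [41,57): 16 bp
  [57,63): 6 bp
  [63,69): 6 bp
  [69,73): 4 bp
  [73,81): 8 bp
  [81,88): 7 bp
  [88,94): 6 bp
  [94,105): 11 bp
  [105,117): 12 bp

[4,4,6,6,6,7,7,7,7,8,8,8,11,12,16]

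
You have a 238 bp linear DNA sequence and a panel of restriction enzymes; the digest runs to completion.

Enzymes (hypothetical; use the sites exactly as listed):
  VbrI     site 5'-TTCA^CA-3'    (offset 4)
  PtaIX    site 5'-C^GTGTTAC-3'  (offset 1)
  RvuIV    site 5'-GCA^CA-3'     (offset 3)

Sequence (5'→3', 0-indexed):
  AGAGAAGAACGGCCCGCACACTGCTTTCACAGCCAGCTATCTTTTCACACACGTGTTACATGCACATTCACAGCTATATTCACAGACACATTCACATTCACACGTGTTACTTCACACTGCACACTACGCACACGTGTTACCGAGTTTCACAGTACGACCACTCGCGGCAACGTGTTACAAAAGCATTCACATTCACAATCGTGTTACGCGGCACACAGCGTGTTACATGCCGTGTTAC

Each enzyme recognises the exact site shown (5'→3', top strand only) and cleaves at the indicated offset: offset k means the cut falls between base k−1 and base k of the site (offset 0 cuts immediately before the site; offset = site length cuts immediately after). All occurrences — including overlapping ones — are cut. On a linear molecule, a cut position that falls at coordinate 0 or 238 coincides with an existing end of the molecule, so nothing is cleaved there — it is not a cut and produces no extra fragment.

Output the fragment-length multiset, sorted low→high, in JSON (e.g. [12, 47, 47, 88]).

[3,3,5,5,6,6,6,6,7,7,9,11,11,12,12,12,12,13,16,18,18,18,22]

Site scan:
  VbrI TTCACA/4: at [25, 43, 66, 78, 90, 96, 110, 145, 185, 191] ⇒ [29, 47, 70, 82, 94, 100, 114, 149, 189, 195]
  PtaIX CGTGTTAC/1: at [51, 102, 132, 170, 199, 218, 230] ⇒ [52, 103, 133, 171, 200, 219, 231]
  RvuIV GCACA/3: at [15, 61, 118, 127, 210] ⇒ [18, 64, 121, 130, 213]

Pooled cuts: [18, 29, 47, 52, 64, 70, 82, 94, 100, 103, 114, 121, 130, 133, 149, 171, 189, 195, 200, 213, 219, 231]

Fragments:
  [0,18): 18 bp
  [18,29): 11 bp
  [29,47): 18 bp
  [47,52): 5 bp
  [52,64): 12 bp
  [64,70): 6 bp
  [70,82): 12 bp
  [82,94): 12 bp
  [94,100): 6 bp
  [100,103): 3 bp
  [103,114): 11 bp
  [114,121): 7 bp
  [121,130): 9 bp
  [130,133): 3 bp
  [133,149): 16 bp
  [149,171): 22 bp
  [171,189): 18 bp
  [189,195): 6 bp
  [195,200): 5 bp
  [200,213): 13 bp
  [213,219): 6 bp
  [219,231): 12 bp
  [231,238): 7 bp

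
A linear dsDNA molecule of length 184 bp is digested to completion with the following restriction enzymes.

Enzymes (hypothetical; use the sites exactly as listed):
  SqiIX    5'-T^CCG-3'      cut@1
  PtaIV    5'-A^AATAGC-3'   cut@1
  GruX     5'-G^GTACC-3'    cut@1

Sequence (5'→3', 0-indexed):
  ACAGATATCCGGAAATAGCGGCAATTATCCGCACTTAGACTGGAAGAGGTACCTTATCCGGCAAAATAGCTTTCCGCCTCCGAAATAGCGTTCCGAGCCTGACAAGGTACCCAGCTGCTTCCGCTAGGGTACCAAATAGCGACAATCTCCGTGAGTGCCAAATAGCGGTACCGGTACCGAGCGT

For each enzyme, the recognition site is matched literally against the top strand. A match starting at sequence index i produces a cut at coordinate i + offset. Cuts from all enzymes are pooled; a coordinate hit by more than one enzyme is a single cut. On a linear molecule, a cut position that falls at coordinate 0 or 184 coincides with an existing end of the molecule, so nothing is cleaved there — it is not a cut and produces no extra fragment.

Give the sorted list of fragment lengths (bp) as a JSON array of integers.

Per-enzyme occurrences:
  SqiIX TCCG/1: at [7, 27, 56, 72, 78, 91, 119, 147] ⇒ [8, 28, 57, 73, 79, 92, 120, 148]
  PtaIV AAATAGC/1: at [12, 63, 82, 133, 159] ⇒ [13, 64, 83, 134, 160]
  GruX GGTACC/1: at [47, 105, 127, 166, 172] ⇒ [48, 106, 128, 167, 173]

All cut coordinates (distinct, sorted): [8, 13, 28, 48, 57, 64, 73, 79, 83, 92, 106, 120, 128, 134, 148, 160, 167, 173]

Fragments:
  [0,8): 8 bp
  [8,13): 5 bp
  [13,28): 15 bp
  [28,48): 20 bp
  [48,57): 9 bp
  [57,64): 7 bp
  [64,73): 9 bp
  [73,79): 6 bp
  [79,83): 4 bp
  [83,92): 9 bp
  [92,106): 14 bp
  [106,120): 14 bp
  [120,128): 8 bp
  [128,134): 6 bp
  [134,148): 14 bp
  [148,160): 12 bp
  [160,167): 7 bp
  [167,173): 6 bp
  [173,184): 11 bp

[4,5,6,6,6,7,7,8,8,9,9,9,11,12,14,14,14,15,20]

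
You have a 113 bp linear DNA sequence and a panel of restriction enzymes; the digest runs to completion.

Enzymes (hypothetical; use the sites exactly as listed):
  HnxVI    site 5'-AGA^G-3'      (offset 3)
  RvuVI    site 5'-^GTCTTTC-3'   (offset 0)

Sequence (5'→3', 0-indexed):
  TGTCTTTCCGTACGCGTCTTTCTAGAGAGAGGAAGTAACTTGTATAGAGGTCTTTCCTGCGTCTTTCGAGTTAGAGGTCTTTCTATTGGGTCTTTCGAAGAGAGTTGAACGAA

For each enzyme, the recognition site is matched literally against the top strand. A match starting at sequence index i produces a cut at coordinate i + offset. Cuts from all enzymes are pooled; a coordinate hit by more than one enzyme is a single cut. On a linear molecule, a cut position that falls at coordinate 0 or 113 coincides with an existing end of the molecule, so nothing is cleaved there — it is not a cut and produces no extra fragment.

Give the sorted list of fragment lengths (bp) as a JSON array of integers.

Scan for sites:
  HnxVI AGAG/3: at [23, 25, 27, 45, 72, 98, 100] ⇒ [26, 28, 30, 48, 75, 101, 103]
  RvuVI GTCTTTC/0: at [1, 15, 49, 60, 76, 89] ⇒ [1, 15, 49, 60, 76, 89]

All cut coordinates (distinct, sorted): [1, 15, 26, 28, 30, 48, 49, 60, 75, 76, 89, 101, 103]

Fragment lengths:
  [0,1): 1 bp
  [1,15): 14 bp
  [15,26): 11 bp
  [26,28): 2 bp
  [28,30): 2 bp
  [30,48): 18 bp
  [48,49): 1 bp
  [49,60): 11 bp
  [60,75): 15 bp
  [75,76): 1 bp
  [76,89): 13 bp
  [89,101): 12 bp
  [101,103): 2 bp
  [103,113): 10 bp

[1,1,1,2,2,2,10,11,11,12,13,14,15,18]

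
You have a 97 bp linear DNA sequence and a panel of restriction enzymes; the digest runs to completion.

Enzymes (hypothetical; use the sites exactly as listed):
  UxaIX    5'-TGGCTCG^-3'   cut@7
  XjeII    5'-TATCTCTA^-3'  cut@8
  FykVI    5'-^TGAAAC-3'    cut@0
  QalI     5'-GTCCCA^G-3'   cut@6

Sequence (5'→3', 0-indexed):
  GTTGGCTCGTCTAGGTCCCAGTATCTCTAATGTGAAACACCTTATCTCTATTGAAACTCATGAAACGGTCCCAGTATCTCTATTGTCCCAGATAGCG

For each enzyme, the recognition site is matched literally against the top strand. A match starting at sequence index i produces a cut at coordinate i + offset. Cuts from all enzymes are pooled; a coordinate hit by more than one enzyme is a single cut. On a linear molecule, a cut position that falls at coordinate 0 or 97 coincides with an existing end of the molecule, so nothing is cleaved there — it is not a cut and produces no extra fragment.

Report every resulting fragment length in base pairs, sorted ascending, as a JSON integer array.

Scan for sites:
  UxaIX TGGCTCG/7: at [2] ⇒ [9]
  XjeII TATCTCTA/8: at [21, 42, 74] ⇒ [29, 50, 82]
  FykVI TGAAAC/0: at [32, 51, 60] ⇒ [32, 51, 60]
  QalI GTCCCAG/6: at [14, 67, 84] ⇒ [20, 73, 90]

Pooled cuts: [9, 20, 29, 32, 50, 51, 60, 73, 82, 90]

Fragment lengths:
  [0,9): 9 bp
  [9,20): 11 bp
  [20,29): 9 bp
  [29,32): 3 bp
  [32,50): 18 bp
  [50,51): 1 bp
  [51,60): 9 bp
  [60,73): 13 bp
  [73,82): 9 bp
  [82,90): 8 bp
  [90,97): 7 bp

[1,3,7,8,9,9,9,9,11,13,18]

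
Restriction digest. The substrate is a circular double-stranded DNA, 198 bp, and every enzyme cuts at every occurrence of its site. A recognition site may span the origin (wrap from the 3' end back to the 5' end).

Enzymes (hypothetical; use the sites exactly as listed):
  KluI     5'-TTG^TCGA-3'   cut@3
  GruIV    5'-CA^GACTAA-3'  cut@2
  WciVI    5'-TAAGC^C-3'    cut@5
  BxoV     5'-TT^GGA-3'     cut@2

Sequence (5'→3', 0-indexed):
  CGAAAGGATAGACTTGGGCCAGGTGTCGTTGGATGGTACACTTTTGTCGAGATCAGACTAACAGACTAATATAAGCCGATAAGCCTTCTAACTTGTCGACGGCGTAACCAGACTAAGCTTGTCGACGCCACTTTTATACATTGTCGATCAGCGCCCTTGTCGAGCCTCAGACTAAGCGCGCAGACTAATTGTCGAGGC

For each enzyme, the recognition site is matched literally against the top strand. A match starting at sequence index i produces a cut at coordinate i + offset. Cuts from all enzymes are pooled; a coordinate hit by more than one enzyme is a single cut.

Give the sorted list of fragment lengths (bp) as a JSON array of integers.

Per-enzyme occurrences:
  KluI TTGTCGA/3: at [43, 92, 118, 140, 156, 188] ⇒ [46, 95, 121, 143, 159, 191]
  GruIV CAGACTAA/2: at [53, 61, 108, 167, 180] ⇒ [55, 63, 110, 169, 182]
  WciVI TAAGCC/5: at [71, 79] ⇒ [76, 84]
  BxoV TTGGA/2: at [28] ⇒ [30]

Pooled cuts: [30, 46, 55, 63, 76, 84, 95, 110, 121, 143, 159, 169, 182, 191]

Fragment lengths:
  30→46: 16 bp
  46→55: 9 bp
  55→63: 8 bp
  63→76: 13 bp
  76→84: 8 bp
  84→95: 11 bp
  95→110: 15 bp
  110→121: 11 bp
  121→143: 22 bp
  143→159: 16 bp
  159→169: 10 bp
  169→182: 13 bp
  182→191: 9 bp
  191→30 (wrap): 198-191+30 = 37 bp

[8,8,9,9,10,11,11,13,13,15,16,16,22,37]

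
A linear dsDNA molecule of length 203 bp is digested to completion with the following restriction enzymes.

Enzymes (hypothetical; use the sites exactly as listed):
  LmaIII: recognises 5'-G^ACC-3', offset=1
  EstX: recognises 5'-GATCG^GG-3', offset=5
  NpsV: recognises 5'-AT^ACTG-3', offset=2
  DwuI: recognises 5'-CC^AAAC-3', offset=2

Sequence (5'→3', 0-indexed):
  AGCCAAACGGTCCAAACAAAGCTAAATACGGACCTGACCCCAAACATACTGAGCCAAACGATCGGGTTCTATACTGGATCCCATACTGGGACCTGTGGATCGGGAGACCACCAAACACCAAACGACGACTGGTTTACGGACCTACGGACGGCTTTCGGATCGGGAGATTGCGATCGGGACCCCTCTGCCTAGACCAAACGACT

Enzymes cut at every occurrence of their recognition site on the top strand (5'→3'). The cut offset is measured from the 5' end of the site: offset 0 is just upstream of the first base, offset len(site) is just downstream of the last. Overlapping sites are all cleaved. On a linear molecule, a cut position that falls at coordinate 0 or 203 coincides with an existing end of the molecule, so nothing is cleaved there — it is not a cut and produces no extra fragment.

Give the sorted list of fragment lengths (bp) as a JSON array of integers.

[2,3,4,4,5,5,6,6,6,7,8,8,8,9,9,12,12,14,14,18,20,23]

Scan for sites:
  LmaIII GACC/1: at [30, 35, 89, 105, 138, 177, 191] ⇒ [31, 36, 90, 106, 139, 178, 192]
  EstX GATCGGG/5: at [59, 97, 157, 171] ⇒ [64, 102, 162, 176]
  NpsV ATACTG/2: at [45, 70, 82] ⇒ [47, 72, 84]
  DwuI CCAAAC/2: at [2, 11, 39, 53, 110, 117, 193] ⇒ [4, 13, 41, 55, 112, 119, 195]

Pooled cuts: [4, 13, 31, 36, 41, 47, 55, 64, 72, 84, 90, 102, 106, 112, 119, 139, 162, 176, 178, 192, 195]

Fragment lengths:
  [0,4): 4 bp
  [4,13): 9 bp
  [13,31): 18 bp
  [31,36): 5 bp
  [36,41): 5 bp
  [41,47): 6 bp
  [47,55): 8 bp
  [55,64): 9 bp
  [64,72): 8 bp
  [72,84): 12 bp
  [84,90): 6 bp
  [90,102): 12 bp
  [102,106): 4 bp
  [106,112): 6 bp
  [112,119): 7 bp
  [119,139): 20 bp
  [139,162): 23 bp
  [162,176): 14 bp
  [176,178): 2 bp
  [178,192): 14 bp
  [192,195): 3 bp
  [195,203): 8 bp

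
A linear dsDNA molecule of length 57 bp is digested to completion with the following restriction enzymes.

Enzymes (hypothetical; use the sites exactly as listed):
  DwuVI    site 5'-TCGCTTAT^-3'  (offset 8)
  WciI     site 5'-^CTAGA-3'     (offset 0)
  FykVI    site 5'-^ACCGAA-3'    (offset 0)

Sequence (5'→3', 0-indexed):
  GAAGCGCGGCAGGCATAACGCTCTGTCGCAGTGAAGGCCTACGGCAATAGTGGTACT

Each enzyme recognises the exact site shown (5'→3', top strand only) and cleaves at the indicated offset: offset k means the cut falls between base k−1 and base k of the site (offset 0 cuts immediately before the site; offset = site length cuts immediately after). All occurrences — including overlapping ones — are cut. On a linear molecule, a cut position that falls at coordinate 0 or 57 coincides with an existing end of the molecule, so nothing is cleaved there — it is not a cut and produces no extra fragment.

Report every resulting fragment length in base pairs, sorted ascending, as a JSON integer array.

[57]

Site scan:
  DwuVI (TCGCTTAT, off=8): no sites
  WciI (CTAGA, off=0): no sites
  FykVI (ACCGAA, off=0): no sites

Pooled cuts: ∅

Fragments:
  no cuts → one linear fragment of 57 bp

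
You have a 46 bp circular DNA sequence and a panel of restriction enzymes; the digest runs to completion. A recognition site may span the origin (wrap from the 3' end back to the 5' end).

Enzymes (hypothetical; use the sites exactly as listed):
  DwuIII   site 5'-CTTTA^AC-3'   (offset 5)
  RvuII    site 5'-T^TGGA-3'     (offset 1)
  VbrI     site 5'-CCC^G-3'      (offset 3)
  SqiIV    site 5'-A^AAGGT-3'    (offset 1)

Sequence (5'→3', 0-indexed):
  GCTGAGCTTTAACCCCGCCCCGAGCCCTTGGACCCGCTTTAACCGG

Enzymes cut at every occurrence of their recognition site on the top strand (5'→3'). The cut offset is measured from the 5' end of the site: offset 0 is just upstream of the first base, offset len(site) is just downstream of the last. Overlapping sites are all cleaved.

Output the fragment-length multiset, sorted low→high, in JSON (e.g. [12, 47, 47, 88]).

Scan for sites:
  DwuIII (CTTTAAC, off=5): starts [6, 36] → cuts [11, 41]
  RvuII (TTGGA, off=1): starts [27] → cuts [28]
  VbrI (CCCG, off=3): starts [13, 18, 32] → cuts [16, 21, 35]
  SqiIV (AAAGGT, off=1): no sites

Pooled cuts: [11, 16, 21, 28, 35, 41]

Fragment lengths:
  11→16: 5 bp
  16→21: 5 bp
  21→28: 7 bp
  28→35: 7 bp
  35→41: 6 bp
  41→11 (wrap): 46-41+11 = 16 bp

[5,5,6,7,7,16]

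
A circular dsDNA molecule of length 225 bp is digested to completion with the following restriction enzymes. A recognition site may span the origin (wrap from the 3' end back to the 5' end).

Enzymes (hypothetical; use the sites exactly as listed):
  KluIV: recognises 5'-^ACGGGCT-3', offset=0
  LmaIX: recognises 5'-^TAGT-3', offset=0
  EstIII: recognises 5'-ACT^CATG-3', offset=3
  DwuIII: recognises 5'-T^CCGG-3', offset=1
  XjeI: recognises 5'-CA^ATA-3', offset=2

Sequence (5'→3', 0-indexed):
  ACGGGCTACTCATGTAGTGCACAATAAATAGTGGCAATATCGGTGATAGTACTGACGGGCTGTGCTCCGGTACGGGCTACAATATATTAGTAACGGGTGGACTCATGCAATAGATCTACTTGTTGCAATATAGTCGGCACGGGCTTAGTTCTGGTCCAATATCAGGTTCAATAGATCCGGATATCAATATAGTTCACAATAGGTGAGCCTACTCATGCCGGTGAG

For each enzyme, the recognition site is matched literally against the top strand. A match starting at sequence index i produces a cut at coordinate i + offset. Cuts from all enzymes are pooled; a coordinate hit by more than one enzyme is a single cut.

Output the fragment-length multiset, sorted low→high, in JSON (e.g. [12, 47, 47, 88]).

Scan for sites:
  KluIV ACGGGCT/0: at [0, 54, 71, 138] ⇒ [0, 54, 71, 138]
  LmaIX TAGT/0: at [14, 28, 46, 87, 130, 145, 189] ⇒ [14, 28, 46, 87, 130, 145, 189]
  EstIII ACTCATG/3: at [7, 100, 210] ⇒ [10, 103, 213]
  DwuIII TCCGG/1: at [65, 175] ⇒ [66, 176]
  XjeI CAATA/2: at [21, 34, 79, 107, 125, 156, 168, 184, 196] ⇒ [23, 36, 81, 109, 127, 158, 170, 186, 198]

Pooled cuts: [0, 10, 14, 23, 28, 36, 46, 54, 66, 71, 81, 87, 103, 109, 127, 130, 138, 145, 158, 170, 176, 186, 189, 198, 213]

Fragment lengths:
  0→10: 10 bp
  10→14: 4 bp
  14→23: 9 bp
  23→28: 5 bp
  28→36: 8 bp
  36→46: 10 bp
  46→54: 8 bp
  54→66: 12 bp
  66→71: 5 bp
  71→81: 10 bp
  81→87: 6 bp
  87→103: 16 bp
  103→109: 6 bp
  109→127: 18 bp
  127→130: 3 bp
  130→138: 8 bp
  138→145: 7 bp
  145→158: 13 bp
  158→170: 12 bp
  170→176: 6 bp
  176→186: 10 bp
  186→189: 3 bp
  189→198: 9 bp
  198→213: 15 bp
  213→0 (wrap): 225-213+0 = 12 bp

[3,3,4,5,5,6,6,6,7,8,8,8,9,9,10,10,10,10,12,12,12,13,15,16,18]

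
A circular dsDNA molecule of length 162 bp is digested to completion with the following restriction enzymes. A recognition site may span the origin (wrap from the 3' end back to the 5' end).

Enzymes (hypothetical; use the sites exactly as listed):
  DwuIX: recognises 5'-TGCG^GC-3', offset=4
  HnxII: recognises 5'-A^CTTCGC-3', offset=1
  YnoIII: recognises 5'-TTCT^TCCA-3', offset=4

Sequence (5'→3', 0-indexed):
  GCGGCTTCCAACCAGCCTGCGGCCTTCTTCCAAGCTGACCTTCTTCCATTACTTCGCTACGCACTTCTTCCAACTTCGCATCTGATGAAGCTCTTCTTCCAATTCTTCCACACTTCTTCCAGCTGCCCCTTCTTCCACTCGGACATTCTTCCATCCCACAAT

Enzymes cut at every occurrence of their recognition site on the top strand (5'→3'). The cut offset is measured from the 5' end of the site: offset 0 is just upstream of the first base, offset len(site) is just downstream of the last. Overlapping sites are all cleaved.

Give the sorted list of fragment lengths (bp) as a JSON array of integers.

Scan for sites:
  DwuIX TGCGGC/4: at [17, 161] ⇒ [3, 21]
  HnxII ACTTCGC/1: at [50, 72] ⇒ [51, 73]
  YnoIII TTCTTCCA/4: at [24, 40, 64, 93, 102, 113, 129, 145] ⇒ [28, 44, 68, 97, 106, 117, 133, 149]

All cut coordinates (distinct, sorted): [3, 21, 28, 44, 51, 68, 73, 97, 106, 117, 133, 149]

Fragment lengths:
  3→21: 18 bp
  21→28: 7 bp
  28→44: 16 bp
  44→51: 7 bp
  51→68: 17 bp
  68→73: 5 bp
  73→97: 24 bp
  97→106: 9 bp
  106→117: 11 bp
  117→133: 16 bp
  133→149: 16 bp
  149→3 (wrap): 162-149+3 = 16 bp

[5,7,7,9,11,16,16,16,16,17,18,24]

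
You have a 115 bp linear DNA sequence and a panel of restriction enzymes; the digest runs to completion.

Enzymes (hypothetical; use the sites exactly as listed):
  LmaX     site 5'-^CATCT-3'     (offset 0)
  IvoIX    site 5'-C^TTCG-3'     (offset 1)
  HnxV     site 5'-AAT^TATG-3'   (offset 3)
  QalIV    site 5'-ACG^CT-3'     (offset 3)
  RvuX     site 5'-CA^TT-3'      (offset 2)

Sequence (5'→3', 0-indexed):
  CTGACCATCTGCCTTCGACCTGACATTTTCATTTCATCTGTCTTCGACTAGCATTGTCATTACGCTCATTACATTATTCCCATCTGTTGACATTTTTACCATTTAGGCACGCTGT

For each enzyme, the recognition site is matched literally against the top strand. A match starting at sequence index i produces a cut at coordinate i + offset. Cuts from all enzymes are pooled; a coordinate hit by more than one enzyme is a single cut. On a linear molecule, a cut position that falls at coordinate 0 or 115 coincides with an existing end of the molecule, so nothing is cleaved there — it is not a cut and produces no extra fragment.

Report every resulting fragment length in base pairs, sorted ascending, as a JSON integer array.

Scan for sites:
  LmaX CATCT/0: at [5, 34, 80] ⇒ [5, 34, 80]
  IvoIX CTTCG/1: at [12, 41] ⇒ [13, 42]
  HnxV (AATTATG, off=3): no sites
  QalIV ACGCT/3: at [61, 108] ⇒ [64, 111]
  RvuX CATT/2: at [23, 29, 51, 57, 66, 71, 90, 99] ⇒ [25, 31, 53, 59, 68, 73, 92, 101]

All cut coordinates (distinct, sorted): [5, 13, 25, 31, 34, 42, 53, 59, 64, 68, 73, 80, 92, 101, 111]

Fragment lengths:
  [0,5): 5 bp
  [5,13): 8 bp
  [13,25): 12 bp
  [25,31): 6 bp
  [31,34): 3 bp
  [34,42): 8 bp
  [42,53): 11 bp
  [53,59): 6 bp
  [59,64): 5 bp
  [64,68): 4 bp
  [68,73): 5 bp
  [73,80): 7 bp
  [80,92): 12 bp
  [92,101): 9 bp
  [101,111): 10 bp
  [111,115): 4 bp

[3,4,4,5,5,5,6,6,7,8,8,9,10,11,12,12]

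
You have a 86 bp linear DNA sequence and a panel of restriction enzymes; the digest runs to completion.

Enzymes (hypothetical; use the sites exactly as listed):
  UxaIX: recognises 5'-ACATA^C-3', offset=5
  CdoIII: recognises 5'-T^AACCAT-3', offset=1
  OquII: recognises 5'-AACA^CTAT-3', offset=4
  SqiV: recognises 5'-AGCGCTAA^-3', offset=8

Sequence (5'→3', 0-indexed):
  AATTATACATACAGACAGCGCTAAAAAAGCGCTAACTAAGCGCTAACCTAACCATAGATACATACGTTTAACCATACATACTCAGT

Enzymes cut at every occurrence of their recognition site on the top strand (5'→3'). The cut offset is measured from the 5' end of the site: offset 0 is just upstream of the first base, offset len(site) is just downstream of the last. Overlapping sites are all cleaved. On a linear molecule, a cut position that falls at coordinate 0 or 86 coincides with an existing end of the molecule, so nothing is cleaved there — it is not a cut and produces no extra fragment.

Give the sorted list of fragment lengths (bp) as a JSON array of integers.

[3,5,6,11,11,11,11,13,15]

Site scan:
  UxaIX ACATAC/5: at [6, 59, 75] ⇒ [11, 64, 80]
  CdoIII TAACCAT/1: at [48, 68] ⇒ [49, 69]
  OquII (AACACTAT, off=4): no sites
  SqiV AGCGCTAA/8: at [16, 27, 38] ⇒ [24, 35, 46]

Pooled cuts: [11, 24, 35, 46, 49, 64, 69, 80]

Fragments:
  [0,11): 11 bp
  [11,24): 13 bp
  [24,35): 11 bp
  [35,46): 11 bp
  [46,49): 3 bp
  [49,64): 15 bp
  [64,69): 5 bp
  [69,80): 11 bp
  [80,86): 6 bp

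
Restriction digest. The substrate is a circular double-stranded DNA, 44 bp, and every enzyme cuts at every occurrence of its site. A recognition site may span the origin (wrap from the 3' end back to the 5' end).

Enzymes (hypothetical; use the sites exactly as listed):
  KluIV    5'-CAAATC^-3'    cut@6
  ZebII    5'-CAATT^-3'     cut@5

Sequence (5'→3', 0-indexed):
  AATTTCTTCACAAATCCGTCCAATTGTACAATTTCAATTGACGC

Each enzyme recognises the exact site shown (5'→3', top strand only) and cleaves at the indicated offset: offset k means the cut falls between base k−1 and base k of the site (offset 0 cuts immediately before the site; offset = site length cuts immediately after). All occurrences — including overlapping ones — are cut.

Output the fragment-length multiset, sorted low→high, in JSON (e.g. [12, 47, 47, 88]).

[6,8,9,9,12]

Per-enzyme occurrences:
  KluIV CAAATC/6: at [10] ⇒ [16]
  ZebII CAATT/5: at [20, 28, 34, 43] ⇒ [4, 25, 33, 39]

Pooled cuts: [4, 16, 25, 33, 39]

Fragments:
  4→16: 12 bp
  16→25: 9 bp
  25→33: 8 bp
  33→39: 6 bp
  39→4 (wrap): 44-39+4 = 9 bp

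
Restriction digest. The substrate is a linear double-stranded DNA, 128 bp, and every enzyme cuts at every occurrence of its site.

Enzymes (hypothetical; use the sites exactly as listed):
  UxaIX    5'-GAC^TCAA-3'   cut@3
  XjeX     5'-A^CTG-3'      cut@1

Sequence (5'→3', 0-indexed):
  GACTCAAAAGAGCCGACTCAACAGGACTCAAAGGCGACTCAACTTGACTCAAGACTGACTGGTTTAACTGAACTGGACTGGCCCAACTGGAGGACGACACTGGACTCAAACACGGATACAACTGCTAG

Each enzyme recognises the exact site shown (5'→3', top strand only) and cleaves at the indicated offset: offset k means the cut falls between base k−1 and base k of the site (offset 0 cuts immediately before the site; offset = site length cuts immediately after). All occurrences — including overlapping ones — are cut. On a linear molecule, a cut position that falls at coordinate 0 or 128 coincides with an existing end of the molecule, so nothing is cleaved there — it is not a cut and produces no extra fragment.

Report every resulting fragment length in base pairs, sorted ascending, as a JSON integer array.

[3,4,5,5,6,6,7,9,9,10,10,11,13,14,16]

Scan for sites:
  UxaIX (GACTCAA, off=3): starts [0, 14, 24, 35, 45, 102] → cuts [3, 17, 27, 38, 48, 105]
  XjeX (ACTG, off=1): starts [53, 57, 66, 71, 76, 85, 98, 120] → cuts [54, 58, 67, 72, 77, 86, 99, 121]

All cut coordinates (distinct, sorted): [3, 17, 27, 38, 48, 54, 58, 67, 72, 77, 86, 99, 105, 121]

Fragment lengths:
  [0,3): 3 bp
  [3,17): 14 bp
  [17,27): 10 bp
  [27,38): 11 bp
  [38,48): 10 bp
  [48,54): 6 bp
  [54,58): 4 bp
  [58,67): 9 bp
  [67,72): 5 bp
  [72,77): 5 bp
  [77,86): 9 bp
  [86,99): 13 bp
  [99,105): 6 bp
  [105,121): 16 bp
  [121,128): 7 bp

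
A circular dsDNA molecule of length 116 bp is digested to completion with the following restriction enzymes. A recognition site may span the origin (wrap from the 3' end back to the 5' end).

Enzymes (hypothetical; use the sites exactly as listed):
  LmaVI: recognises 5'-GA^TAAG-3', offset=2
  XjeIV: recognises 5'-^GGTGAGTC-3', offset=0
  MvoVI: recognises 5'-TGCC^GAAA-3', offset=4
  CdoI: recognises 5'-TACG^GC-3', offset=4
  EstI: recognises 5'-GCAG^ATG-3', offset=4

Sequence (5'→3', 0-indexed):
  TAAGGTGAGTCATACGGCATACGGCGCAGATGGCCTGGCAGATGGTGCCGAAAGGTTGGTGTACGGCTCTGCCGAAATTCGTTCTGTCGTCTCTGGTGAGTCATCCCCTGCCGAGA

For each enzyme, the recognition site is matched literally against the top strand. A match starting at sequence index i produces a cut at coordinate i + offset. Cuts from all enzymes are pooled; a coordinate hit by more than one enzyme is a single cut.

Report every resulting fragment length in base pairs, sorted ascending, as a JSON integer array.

Site scan:
  LmaVI GATAAG/2: at [114] ⇒ [0]
  XjeIV GGTGAGTC/0: at [3, 94] ⇒ [3, 94]
  MvoVI TGCCGAAA/4: at [45, 69] ⇒ [49, 73]
  CdoI TACGGC/4: at [12, 19, 61] ⇒ [16, 23, 65]
  EstI GCAGATG/4: at [25, 37] ⇒ [29, 41]

All cut coordinates (distinct, sorted): [0, 3, 16, 23, 29, 41, 49, 65, 73, 94]

Fragment lengths:
  0→3: 3 bp
  3→16: 13 bp
  16→23: 7 bp
  23→29: 6 bp
  29→41: 12 bp
  41→49: 8 bp
  49→65: 16 bp
  65→73: 8 bp
  73→94: 21 bp
  94→0 (wrap): 116-94+0 = 22 bp

[3,6,7,8,8,12,13,16,21,22]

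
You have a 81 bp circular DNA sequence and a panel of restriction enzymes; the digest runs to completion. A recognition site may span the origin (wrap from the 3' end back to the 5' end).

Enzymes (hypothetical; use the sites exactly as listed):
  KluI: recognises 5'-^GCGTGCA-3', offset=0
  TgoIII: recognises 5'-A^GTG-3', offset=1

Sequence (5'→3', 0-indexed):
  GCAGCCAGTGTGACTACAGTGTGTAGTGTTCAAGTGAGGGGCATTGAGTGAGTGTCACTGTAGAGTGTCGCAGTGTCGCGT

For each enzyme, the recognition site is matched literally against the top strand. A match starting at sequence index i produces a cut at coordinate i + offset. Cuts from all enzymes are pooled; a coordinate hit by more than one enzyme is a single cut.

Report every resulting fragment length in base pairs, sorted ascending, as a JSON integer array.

[4,5,7,8,8,11,11,13,14]

Scan for sites:
  KluI (GCGTGCA, off=0): starts [77] → cuts [77]
  TgoIII (AGTG, off=1): starts [6, 17, 24, 32, 46, 50, 63, 71] → cuts [7, 18, 25, 33, 47, 51, 64, 72]

All cut coordinates (distinct, sorted): [7, 18, 25, 33, 47, 51, 64, 72, 77]

Fragment lengths:
  7→18: 11 bp
  18→25: 7 bp
  25→33: 8 bp
  33→47: 14 bp
  47→51: 4 bp
  51→64: 13 bp
  64→72: 8 bp
  72→77: 5 bp
  77→7 (wrap): 81-77+7 = 11 bp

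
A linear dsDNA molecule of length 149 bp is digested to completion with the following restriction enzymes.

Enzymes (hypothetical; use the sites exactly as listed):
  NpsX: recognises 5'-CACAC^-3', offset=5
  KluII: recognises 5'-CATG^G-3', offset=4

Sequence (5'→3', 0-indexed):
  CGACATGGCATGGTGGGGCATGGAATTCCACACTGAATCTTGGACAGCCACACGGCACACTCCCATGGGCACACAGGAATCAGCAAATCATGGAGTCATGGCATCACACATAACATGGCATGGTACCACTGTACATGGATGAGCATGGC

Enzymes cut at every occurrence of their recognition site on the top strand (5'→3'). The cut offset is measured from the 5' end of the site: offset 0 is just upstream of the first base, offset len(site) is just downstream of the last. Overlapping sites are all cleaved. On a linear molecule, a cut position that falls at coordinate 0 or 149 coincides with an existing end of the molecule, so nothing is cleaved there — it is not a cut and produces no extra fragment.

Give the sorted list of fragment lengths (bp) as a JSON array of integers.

[2,5,5,7,7,7,7,8,8,9,10,10,11,15,18,20]

Site scan:
  NpsX (CACAC, off=5): starts [28, 48, 55, 69, 104] → cuts [33, 53, 60, 74, 109]
  KluII (CATGG, off=4): starts [3, 8, 18, 63, 88, 96, 113, 118, 133, 143] → cuts [7, 12, 22, 67, 92, 100, 117, 122, 137, 147]

Pooled cuts: [7, 12, 22, 33, 53, 60, 67, 74, 92, 100, 109, 117, 122, 137, 147]

Fragments:
  [0,7): 7 bp
  [7,12): 5 bp
  [12,22): 10 bp
  [22,33): 11 bp
  [33,53): 20 bp
  [53,60): 7 bp
  [60,67): 7 bp
  [67,74): 7 bp
  [74,92): 18 bp
  [92,100): 8 bp
  [100,109): 9 bp
  [109,117): 8 bp
  [117,122): 5 bp
  [122,137): 15 bp
  [137,147): 10 bp
  [147,149): 2 bp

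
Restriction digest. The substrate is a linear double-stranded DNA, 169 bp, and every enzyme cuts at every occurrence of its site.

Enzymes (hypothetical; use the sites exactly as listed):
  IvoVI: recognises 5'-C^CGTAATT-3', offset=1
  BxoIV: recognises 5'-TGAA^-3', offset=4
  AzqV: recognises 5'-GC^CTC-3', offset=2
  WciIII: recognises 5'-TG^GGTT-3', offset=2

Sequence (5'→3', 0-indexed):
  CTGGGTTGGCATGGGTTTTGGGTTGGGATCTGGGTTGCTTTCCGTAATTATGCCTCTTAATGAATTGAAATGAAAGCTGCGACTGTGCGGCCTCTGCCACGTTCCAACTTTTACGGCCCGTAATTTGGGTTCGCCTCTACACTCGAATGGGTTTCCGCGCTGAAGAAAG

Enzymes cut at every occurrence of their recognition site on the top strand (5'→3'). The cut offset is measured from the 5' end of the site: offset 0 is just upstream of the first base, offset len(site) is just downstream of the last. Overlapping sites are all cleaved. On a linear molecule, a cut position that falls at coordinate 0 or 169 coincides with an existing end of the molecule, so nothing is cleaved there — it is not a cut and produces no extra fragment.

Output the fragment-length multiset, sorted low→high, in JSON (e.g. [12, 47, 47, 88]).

Scan for sites:
  IvoVI (CCGTAATT, off=1): starts [41, 117] → cuts [42, 118]
  BxoIV (TGAA, off=4): starts [60, 65, 70, 160] → cuts [64, 69, 74, 164]
  AzqV (GCCTC, off=2): starts [51, 89, 132] → cuts [53, 91, 134]
  WciIII (TGGGTT, off=2): starts [1, 11, 18, 30, 125, 147] → cuts [3, 13, 20, 32, 127, 149]

All cut coordinates (distinct, sorted): [3, 13, 20, 32, 42, 53, 64, 69, 74, 91, 118, 127, 134, 149, 164]

Fragments:
  [0,3): 3 bp
  [3,13): 10 bp
  [13,20): 7 bp
  [20,32): 12 bp
  [32,42): 10 bp
  [42,53): 11 bp
  [53,64): 11 bp
  [64,69): 5 bp
  [69,74): 5 bp
  [74,91): 17 bp
  [91,118): 27 bp
  [118,127): 9 bp
  [127,134): 7 bp
  [134,149): 15 bp
  [149,164): 15 bp
  [164,169): 5 bp

[3,5,5,5,7,7,9,10,10,11,11,12,15,15,17,27]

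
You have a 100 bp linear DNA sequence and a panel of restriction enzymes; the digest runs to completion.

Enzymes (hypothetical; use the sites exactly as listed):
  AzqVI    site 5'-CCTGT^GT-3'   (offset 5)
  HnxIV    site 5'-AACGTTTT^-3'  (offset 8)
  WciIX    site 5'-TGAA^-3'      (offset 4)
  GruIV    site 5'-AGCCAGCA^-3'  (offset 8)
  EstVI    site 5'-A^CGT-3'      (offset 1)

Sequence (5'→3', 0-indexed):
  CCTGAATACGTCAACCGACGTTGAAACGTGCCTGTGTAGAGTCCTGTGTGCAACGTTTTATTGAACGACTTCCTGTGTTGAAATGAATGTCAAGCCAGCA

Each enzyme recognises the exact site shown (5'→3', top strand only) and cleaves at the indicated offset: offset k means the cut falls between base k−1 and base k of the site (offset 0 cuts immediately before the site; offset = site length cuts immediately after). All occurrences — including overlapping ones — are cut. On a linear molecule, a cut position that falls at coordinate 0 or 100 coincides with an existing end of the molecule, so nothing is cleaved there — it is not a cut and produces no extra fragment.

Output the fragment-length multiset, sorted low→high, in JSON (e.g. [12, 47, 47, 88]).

[1,2,5,6,6,6,6,6,7,9,10,11,12,13]

Scan for sites:
  AzqVI (CCTGTGT, off=5): starts [30, 42, 71] → cuts [35, 47, 76]
  HnxIV (AACGTTTT, off=8): starts [51] → cuts [59]
  WciIX (TGAA, off=4): starts [2, 21, 61, 78, 83] → cuts [6, 25, 65, 82, 87]
  GruIV (AGCCAGCA, off=8): starts [92] → cuts [] (position 100 is a terminus of the linear molecule — no cut)
  EstVI (ACGT, off=1): starts [7, 17, 25, 52] → cuts [8, 18, 26, 53]

Pooled cuts: [6, 8, 18, 25, 26, 35, 47, 53, 59, 65, 76, 82, 87]

Fragment lengths:
  [0,6): 6 bp
  [6,8): 2 bp
  [8,18): 10 bp
  [18,25): 7 bp
  [25,26): 1 bp
  [26,35): 9 bp
  [35,47): 12 bp
  [47,53): 6 bp
  [53,59): 6 bp
  [59,65): 6 bp
  [65,76): 11 bp
  [76,82): 6 bp
  [82,87): 5 bp
  [87,100): 13 bp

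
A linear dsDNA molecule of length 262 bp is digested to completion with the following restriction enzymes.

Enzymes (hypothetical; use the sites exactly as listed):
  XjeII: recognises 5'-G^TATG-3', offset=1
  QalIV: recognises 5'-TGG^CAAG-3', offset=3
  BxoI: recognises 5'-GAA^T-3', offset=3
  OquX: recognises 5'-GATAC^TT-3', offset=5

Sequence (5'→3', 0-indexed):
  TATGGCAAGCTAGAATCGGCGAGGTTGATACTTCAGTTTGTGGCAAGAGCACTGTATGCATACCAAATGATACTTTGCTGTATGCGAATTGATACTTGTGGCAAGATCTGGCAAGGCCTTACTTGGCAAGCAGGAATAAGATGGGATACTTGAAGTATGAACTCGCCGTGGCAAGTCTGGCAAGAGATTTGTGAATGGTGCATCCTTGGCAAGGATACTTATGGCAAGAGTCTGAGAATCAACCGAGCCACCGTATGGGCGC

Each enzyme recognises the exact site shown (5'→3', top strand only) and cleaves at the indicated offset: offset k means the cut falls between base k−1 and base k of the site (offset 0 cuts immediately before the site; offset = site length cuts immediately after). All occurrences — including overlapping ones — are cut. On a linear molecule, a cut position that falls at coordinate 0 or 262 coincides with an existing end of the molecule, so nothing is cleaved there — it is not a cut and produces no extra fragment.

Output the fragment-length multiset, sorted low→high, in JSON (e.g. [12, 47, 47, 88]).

Per-enzyme occurrences:
  XjeII GTATG/1: at [53, 79, 154, 252] ⇒ [54, 80, 155, 253]
  QalIV TGGCAAG/3: at [2, 40, 98, 108, 123, 168, 177, 206, 221] ⇒ [5, 43, 101, 111, 126, 171, 180, 209, 224]
  BxoI GAAT/3: at [12, 85, 133, 192, 235] ⇒ [15, 88, 136, 195, 238]
  OquX GATACTT/5: at [26, 68, 90, 144, 213] ⇒ [31, 73, 95, 149, 218]

Pooled cuts: [5, 15, 31, 43, 54, 73, 80, 88, 95, 101, 111, 126, 136, 149, 155, 171, 180, 195, 209, 218, 224, 238, 253]

Fragments:
  [0,5): 5 bp
  [5,15): 10 bp
  [15,31): 16 bp
  [31,43): 12 bp
  [43,54): 11 bp
  [54,73): 19 bp
  [73,80): 7 bp
  [80,88): 8 bp
  [88,95): 7 bp
  [95,101): 6 bp
  [101,111): 10 bp
  [111,126): 15 bp
  [126,136): 10 bp
  [136,149): 13 bp
  [149,155): 6 bp
  [155,171): 16 bp
  [171,180): 9 bp
  [180,195): 15 bp
  [195,209): 14 bp
  [209,218): 9 bp
  [218,224): 6 bp
  [224,238): 14 bp
  [238,253): 15 bp
  [253,262): 9 bp

[5,6,6,6,7,7,8,9,9,9,10,10,10,11,12,13,14,14,15,15,15,16,16,19]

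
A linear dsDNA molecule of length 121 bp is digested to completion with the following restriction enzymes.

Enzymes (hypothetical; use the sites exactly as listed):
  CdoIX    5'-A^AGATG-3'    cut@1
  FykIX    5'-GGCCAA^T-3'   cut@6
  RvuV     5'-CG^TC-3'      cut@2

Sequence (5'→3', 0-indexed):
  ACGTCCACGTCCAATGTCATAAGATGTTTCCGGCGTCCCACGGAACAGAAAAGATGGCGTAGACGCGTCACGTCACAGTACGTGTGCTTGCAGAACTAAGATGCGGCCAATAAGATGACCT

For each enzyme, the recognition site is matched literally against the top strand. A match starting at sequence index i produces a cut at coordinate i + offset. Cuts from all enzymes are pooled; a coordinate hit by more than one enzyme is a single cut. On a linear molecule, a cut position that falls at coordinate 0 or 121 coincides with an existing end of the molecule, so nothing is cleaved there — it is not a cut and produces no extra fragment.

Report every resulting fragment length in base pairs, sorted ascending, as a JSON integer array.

Scan for sites:
  CdoIX (AAGATG, off=1): starts [20, 50, 97, 111] → cuts [21, 51, 98, 112]
  FykIX (GGCCAAT, off=6): starts [104] → cuts [110]
  RvuV (CGTC, off=2): starts [1, 7, 33, 65, 70] → cuts [3, 9, 35, 67, 72]

All cut coordinates (distinct, sorted): [3, 9, 21, 35, 51, 67, 72, 98, 110, 112]

Fragments:
  [0,3): 3 bp
  [3,9): 6 bp
  [9,21): 12 bp
  [21,35): 14 bp
  [35,51): 16 bp
  [51,67): 16 bp
  [67,72): 5 bp
  [72,98): 26 bp
  [98,110): 12 bp
  [110,112): 2 bp
  [112,121): 9 bp

[2,3,5,6,9,12,12,14,16,16,26]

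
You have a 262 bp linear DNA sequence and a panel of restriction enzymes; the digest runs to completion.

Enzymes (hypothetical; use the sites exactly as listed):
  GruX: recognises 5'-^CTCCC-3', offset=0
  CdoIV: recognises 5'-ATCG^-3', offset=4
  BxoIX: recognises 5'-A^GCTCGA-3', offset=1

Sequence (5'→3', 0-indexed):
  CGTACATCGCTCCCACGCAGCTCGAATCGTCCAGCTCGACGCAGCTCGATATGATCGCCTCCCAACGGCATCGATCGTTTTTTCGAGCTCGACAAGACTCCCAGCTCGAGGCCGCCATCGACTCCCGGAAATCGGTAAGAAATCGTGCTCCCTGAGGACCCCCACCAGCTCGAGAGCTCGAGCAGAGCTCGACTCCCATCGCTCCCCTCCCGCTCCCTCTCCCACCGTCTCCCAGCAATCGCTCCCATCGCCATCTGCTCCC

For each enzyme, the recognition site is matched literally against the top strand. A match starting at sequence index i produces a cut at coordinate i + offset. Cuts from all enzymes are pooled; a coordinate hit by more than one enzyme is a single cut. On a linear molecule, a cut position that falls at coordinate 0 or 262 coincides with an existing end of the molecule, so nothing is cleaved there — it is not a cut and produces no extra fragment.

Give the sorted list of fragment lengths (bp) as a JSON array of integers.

[1,1,2,4,4,5,5,6,6,6,6,7,8,9,9,9,9,10,10,10,10,11,11,11,13,13,14,15,17,20]

Site scan:
  GruX (CTCCC, off=0): starts [9, 58, 97, 121, 147, 192, 201, 206, 212, 218, 228, 241, 257] → cuts [9, 58, 97, 121, 147, 192, 201, 206, 212, 218, 228, 241, 257]
  CdoIV (ATCG, off=4): starts [5, 25, 53, 69, 73, 116, 130, 141, 197, 237, 246] → cuts [9, 29, 57, 73, 77, 120, 134, 145, 201, 241, 250]
  BxoIX (AGCTCGA, off=1): starts [18, 32, 42, 85, 102, 166, 174, 185] → cuts [19, 33, 43, 86, 103, 167, 175, 186]

Pooled cuts: [9, 19, 29, 33, 43, 57, 58, 73, 77, 86, 97, 103, 120, 121, 134, 145, 147, 167, 175, 186, 192, 201, 206, 212, 218, 228, 241, 250, 257]

Fragments:
  [0,9): 9 bp
  [9,19): 10 bp
  [19,29): 10 bp
  [29,33): 4 bp
  [33,43): 10 bp
  [43,57): 14 bp
  [57,58): 1 bp
  [58,73): 15 bp
  [73,77): 4 bp
  [77,86): 9 bp
  [86,97): 11 bp
  [97,103): 6 bp
  [103,120): 17 bp
  [120,121): 1 bp
  [121,134): 13 bp
  [134,145): 11 bp
  [145,147): 2 bp
  [147,167): 20 bp
  [167,175): 8 bp
  [175,186): 11 bp
  [186,192): 6 bp
  [192,201): 9 bp
  [201,206): 5 bp
  [206,212): 6 bp
  [212,218): 6 bp
  [218,228): 10 bp
  [228,241): 13 bp
  [241,250): 9 bp
  [250,257): 7 bp
  [257,262): 5 bp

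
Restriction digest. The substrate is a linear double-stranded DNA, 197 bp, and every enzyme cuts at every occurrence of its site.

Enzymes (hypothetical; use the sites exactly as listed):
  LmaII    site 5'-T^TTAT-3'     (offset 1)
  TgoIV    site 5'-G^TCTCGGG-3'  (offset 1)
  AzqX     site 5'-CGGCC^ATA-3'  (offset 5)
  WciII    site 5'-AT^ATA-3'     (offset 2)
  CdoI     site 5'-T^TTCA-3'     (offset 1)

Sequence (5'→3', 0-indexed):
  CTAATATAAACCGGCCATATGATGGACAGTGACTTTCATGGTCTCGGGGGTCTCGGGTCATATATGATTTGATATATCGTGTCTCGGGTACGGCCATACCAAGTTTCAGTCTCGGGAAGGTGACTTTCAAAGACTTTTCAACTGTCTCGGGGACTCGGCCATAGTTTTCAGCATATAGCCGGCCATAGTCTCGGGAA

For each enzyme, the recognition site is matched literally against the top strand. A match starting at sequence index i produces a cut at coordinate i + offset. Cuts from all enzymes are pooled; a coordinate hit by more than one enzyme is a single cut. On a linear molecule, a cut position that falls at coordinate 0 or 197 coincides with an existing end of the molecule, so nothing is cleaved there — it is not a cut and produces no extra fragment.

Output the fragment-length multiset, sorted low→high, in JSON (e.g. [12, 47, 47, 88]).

Site scan:
  LmaII (TTTAT, off=1): no sites
  TgoIV GTCTCGGG/1: at [40, 49, 80, 108, 143, 187] ⇒ [41, 50, 81, 109, 144, 188]
  AzqX CGGCCATA/5: at [11, 90, 155, 179] ⇒ [16, 95, 160, 184]
  WciII ATATA/2: at [3, 59, 71, 172] ⇒ [5, 61, 73, 174]
  CdoI TTTCA/1: at [33, 103, 124, 135, 165] ⇒ [34, 104, 125, 136, 166]

All cut coordinates (distinct, sorted): [5, 16, 34, 41, 50, 61, 73, 81, 95, 104, 109, 125, 136, 144, 160, 166, 174, 184, 188]

Fragment lengths:
  [0,5): 5 bp
  [5,16): 11 bp
  [16,34): 18 bp
  [34,41): 7 bp
  [41,50): 9 bp
  [50,61): 11 bp
  [61,73): 12 bp
  [73,81): 8 bp
  [81,95): 14 bp
  [95,104): 9 bp
  [104,109): 5 bp
  [109,125): 16 bp
  [125,136): 11 bp
  [136,144): 8 bp
  [144,160): 16 bp
  [160,166): 6 bp
  [166,174): 8 bp
  [174,184): 10 bp
  [184,188): 4 bp
  [188,197): 9 bp

[4,5,5,6,7,8,8,8,9,9,9,10,11,11,11,12,14,16,16,18]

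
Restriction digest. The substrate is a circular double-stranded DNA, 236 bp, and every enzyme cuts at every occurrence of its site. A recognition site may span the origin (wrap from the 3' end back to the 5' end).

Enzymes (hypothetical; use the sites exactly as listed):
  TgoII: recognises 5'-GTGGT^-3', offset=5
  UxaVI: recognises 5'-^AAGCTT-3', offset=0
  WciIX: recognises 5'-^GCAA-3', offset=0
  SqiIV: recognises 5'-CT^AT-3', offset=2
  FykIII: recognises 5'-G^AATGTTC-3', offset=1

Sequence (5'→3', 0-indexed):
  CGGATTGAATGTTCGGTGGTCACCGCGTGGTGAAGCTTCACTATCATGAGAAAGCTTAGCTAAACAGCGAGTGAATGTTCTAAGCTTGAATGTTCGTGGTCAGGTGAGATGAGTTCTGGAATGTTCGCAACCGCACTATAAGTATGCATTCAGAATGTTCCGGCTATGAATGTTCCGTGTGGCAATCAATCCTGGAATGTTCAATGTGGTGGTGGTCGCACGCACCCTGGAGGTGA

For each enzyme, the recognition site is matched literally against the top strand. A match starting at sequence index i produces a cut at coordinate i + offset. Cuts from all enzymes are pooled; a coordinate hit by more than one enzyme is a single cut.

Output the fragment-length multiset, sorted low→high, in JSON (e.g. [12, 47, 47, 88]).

Per-enzyme occurrences:
  TgoII (GTGGT, off=5): starts [15, 26, 95, 205, 208, 211] → cuts [20, 31, 100, 210, 213, 216]
  UxaVI (AAGCTT, off=0): starts [32, 51, 81] → cuts [32, 51, 81]
  WciIX (GCAA, off=0): starts [126, 181] → cuts [126, 181]
  SqiIV (CTAT, off=2): starts [40, 135, 163] → cuts [42, 137, 165]
  FykIII (GAATGTTC, off=1): starts [6, 72, 87, 118, 152, 167, 194] → cuts [7, 73, 88, 119, 153, 168, 195]

All cut coordinates (distinct, sorted): [7, 20, 31, 32, 42, 51, 73, 81, 88, 100, 119, 126, 137, 153, 165, 168, 181, 195, 210, 213, 216]

Fragment lengths:
  7→20: 13 bp
  20→31: 11 bp
  31→32: 1 bp
  32→42: 10 bp
  42→51: 9 bp
  51→73: 22 bp
  73→81: 8 bp
  81→88: 7 bp
  88→100: 12 bp
  100→119: 19 bp
  119→126: 7 bp
  126→137: 11 bp
  137→153: 16 bp
  153→165: 12 bp
  165→168: 3 bp
  168→181: 13 bp
  181→195: 14 bp
  195→210: 15 bp
  210→213: 3 bp
  213→216: 3 bp
  216→7 (wrap): 236-216+7 = 27 bp

[1,3,3,3,7,7,8,9,10,11,11,12,12,13,13,14,15,16,19,22,27]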